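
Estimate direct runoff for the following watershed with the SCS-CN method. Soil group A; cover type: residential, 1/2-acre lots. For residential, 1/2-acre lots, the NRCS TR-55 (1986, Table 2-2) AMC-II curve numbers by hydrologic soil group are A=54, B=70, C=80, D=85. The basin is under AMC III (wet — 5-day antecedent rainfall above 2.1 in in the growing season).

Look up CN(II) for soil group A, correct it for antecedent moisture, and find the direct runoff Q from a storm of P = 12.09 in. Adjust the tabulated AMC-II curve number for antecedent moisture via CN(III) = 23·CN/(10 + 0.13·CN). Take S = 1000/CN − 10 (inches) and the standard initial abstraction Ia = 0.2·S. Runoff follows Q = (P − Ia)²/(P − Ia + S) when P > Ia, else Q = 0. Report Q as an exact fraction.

Q = 938993449/109736100 in ≈ 8.557 in

NRCS table: residential, 1/2-acre lots, soil group A → CN(II) = 54
Adjust CN=54 to AMC III: 23·54/(10 + 0.13·54) → 1242 ÷ (851/50) = 2700/37 ≈ 72.973
Max retention: S = 1000/(2700/37) − 10 = 100/27 in (≈ 3.704 in)
Ia = 0.2S: 0.2·3.704 = 0.741 in (exactly 20/27)
Since P=12.090 > Ia=0.741: effective rainfall P−Ia = 30643/2700 in
Q = (30643/2700)²/((30643/2700) + 100/27) = (938993449/7290000)/(40643/2700) = 938993449/109736100 in ≈ 8.557 in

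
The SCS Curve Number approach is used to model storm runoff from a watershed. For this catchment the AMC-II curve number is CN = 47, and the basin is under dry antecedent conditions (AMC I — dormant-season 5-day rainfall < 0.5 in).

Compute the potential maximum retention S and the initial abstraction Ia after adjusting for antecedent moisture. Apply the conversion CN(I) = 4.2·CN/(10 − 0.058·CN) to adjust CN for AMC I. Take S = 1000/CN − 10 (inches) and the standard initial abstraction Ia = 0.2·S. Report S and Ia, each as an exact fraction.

S = 26500/987 in ≈ 26.849 in; Ia = 5300/987 in ≈ 5.370 in

Adjust CN=47 to AMC I: 4.2·47/(10 − 0.058·47) → (987/5) ÷ (3637/500) = 98700/3637 ≈ 27.138
Retention S: 1000/CN − 10 with CN=27.138 → S = 26500/987 ≈ 26.849 in
Ia = 0.2·(26500/987) = 5300/987 in ≈ 5.370 in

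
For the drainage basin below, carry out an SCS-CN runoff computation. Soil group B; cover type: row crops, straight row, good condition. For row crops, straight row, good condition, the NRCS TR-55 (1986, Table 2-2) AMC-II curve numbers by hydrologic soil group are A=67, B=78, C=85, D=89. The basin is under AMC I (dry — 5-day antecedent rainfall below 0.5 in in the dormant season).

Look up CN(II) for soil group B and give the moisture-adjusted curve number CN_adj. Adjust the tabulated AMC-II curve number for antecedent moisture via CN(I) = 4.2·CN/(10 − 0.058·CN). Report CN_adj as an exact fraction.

CN_adj = 81900/1369 ≈ 59.825

NRCS table: row crops, straight row, good condition, soil group B → CN(II) = 78
Adjust CN=78 to AMC I: 4.2·78/(10 − 0.058·78) → (1638/5) ÷ (1369/250) = 81900/1369 ≈ 59.825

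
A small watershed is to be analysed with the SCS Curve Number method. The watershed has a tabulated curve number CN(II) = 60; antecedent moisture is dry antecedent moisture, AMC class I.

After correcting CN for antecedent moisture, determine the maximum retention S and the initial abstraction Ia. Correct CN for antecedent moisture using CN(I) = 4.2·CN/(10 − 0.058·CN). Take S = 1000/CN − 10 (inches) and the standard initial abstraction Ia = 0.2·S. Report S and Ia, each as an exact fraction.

Adjust CN=60 to AMC I: 4.2·60/(10 − 0.058·60) → 252 ÷ (163/25) = 6300/163 ≈ 38.650
Max retention: S = 1000/(6300/163) − 10 = 1000/63 in (≈ 15.873 in)
Ia = 0.2S: 0.2·15.873 = 3.175 in (exactly 200/63)

S = 1000/63 in ≈ 15.873 in; Ia = 200/63 in ≈ 3.175 in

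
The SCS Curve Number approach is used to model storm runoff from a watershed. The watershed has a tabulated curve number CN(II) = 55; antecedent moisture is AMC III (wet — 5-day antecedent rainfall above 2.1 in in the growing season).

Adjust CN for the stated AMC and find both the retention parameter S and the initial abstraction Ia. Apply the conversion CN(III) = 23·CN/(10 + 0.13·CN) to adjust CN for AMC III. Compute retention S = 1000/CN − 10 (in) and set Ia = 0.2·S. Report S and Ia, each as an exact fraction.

S = 900/253 in ≈ 3.557 in; Ia = 180/253 in ≈ 0.711 in

Adjust CN=55 to AMC III: 23·55/(10 + 0.13·55) → 1265 ÷ (343/20) = 25300/343 ≈ 73.761
Retention S: 1000/CN − 10 with CN=73.761 → S = 900/253 ≈ 3.557 in
Ia = 0.2·(900/253) = 180/253 in ≈ 0.711 in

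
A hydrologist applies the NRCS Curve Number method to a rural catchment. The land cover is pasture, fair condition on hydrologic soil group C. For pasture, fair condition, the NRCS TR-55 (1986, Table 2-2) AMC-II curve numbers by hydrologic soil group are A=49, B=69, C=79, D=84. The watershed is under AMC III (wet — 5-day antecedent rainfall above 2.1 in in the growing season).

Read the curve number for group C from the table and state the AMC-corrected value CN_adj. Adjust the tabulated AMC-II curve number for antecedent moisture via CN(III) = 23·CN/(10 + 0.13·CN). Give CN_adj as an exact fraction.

NRCS table: pasture, fair condition, soil group C → CN(II) = 79
CN(III) from CN(II)=79: (23·79)/(10 + 0.13·79) = 181700/2027 ≈ 89.640

CN_adj = 181700/2027 ≈ 89.640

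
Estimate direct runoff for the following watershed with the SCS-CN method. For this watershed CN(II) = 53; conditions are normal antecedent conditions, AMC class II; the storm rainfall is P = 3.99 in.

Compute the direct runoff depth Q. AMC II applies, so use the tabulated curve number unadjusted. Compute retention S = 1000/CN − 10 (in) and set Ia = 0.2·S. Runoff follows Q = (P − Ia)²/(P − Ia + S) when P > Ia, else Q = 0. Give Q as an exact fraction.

Q = 137992009/311359100 in ≈ 0.443 in

CN(II) = 53; AMC II needs no correction.
S = 1000/53 − 10 = 470/53 in ≈ 8.868 in
Initial abstraction Ia = S/5 = (470/53)/5 = 94/53 ≈ 1.774 in
P − Ia = 3.990 − 1.774 = 11747/5300 ≈ 2.216 in (> 0, runoff occurs)
Q = (11747/5300)²/((11747/5300) + 470/53) = (137992009/28090000)/(58747/5300) = 137992009/311359100 in ≈ 0.443 in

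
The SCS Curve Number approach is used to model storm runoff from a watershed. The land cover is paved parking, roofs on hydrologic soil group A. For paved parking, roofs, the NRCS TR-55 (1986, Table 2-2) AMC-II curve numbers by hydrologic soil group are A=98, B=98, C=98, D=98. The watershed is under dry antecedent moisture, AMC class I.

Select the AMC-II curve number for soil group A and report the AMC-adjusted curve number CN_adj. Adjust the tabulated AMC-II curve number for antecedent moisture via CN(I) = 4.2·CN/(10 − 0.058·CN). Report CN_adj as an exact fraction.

NRCS table: paved parking, roofs, soil group A → CN(II) = 98
Dry (AMC I): CN(I) = 4.2·98/(10 − 0.058·98) = (2058/5)/(1079/250) = 102900/1079 ≈ 95.366

CN_adj = 102900/1079 ≈ 95.366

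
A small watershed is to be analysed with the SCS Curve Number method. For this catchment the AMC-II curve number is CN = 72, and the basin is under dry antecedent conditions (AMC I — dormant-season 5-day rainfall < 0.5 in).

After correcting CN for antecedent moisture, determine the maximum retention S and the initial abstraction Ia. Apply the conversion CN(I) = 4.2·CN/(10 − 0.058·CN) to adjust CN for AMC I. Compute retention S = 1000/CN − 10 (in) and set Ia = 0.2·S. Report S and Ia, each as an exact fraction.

Dry (AMC I): CN(I) = 4.2·72/(10 − 0.058·72) = (1512/5)/(728/125) = 675/13 ≈ 51.923
S = 1000/(675/13) − 10 = 250/27 in ≈ 9.259 in
Ia = 0.2S: 0.2·9.259 = 1.852 in (exactly 50/27)

S = 250/27 in ≈ 9.259 in; Ia = 50/27 in ≈ 1.852 in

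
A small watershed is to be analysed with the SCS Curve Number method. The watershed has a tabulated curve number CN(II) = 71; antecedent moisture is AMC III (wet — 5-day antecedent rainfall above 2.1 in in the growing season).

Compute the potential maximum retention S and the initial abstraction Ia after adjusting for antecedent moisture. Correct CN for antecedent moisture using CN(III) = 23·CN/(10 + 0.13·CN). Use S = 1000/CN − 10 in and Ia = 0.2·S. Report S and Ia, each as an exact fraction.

S = 2900/1633 in ≈ 1.776 in; Ia = 580/1633 in ≈ 0.355 in

CN(III) from CN(II)=71: (23·71)/(10 + 0.13·71) = 163300/1923 ≈ 84.919
Retention S: 1000/CN − 10 with CN=84.919 → S = 2900/1633 ≈ 1.776 in
Ia = 0.2·(2900/1633) = 580/1633 in ≈ 0.355 in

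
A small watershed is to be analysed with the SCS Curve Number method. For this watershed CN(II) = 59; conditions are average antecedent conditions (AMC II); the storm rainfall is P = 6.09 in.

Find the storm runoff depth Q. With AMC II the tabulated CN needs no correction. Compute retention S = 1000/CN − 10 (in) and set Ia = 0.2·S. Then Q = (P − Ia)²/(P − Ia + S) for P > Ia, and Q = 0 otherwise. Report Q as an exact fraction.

CN(II) = 59; AMC II needs no correction.
Max retention: S = 1000/59 − 10 = 410/59 in (≈ 6.949 in)
Ia = 0.2·(410/59) = 82/59 in ≈ 1.390 in
P − Ia = 6.090 − 1.390 = 27731/5900 ≈ 4.700 in (> 0, runoff occurs)
Runoff Q = (P−Ia)²/(P−Ia+S) = (4.700)²/(4.700+6.949) = 769008361/405512900 ≈ 1.896 in

Q = 769008361/405512900 in ≈ 1.896 in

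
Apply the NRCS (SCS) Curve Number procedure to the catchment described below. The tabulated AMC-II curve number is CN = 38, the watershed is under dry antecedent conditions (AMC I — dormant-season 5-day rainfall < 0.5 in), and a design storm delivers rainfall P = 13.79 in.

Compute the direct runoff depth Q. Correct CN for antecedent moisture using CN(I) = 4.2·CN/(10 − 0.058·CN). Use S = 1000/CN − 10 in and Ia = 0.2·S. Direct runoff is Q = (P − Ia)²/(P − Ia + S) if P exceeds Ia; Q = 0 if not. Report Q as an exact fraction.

Adjust CN=38 to AMC I: 4.2·38/(10 − 0.058·38) → (798/5) ÷ (1949/250) = 39900/1949 ≈ 20.472
S = 1000/(39900/1949) − 10 = 15500/399 in ≈ 38.847 in
Initial abstraction Ia = S/5 = (15500/399)/5 = 3100/399 ≈ 7.769 in
Excess rainfall: 13.790 − 7.769 = 6.021 in; P > Ia so Q > 0
Runoff Q = (P−Ia)²/(P−Ia+S) = (6.021)²/(6.021+38.847) = 57706128841/71429817900 ≈ 0.808 in

Q = 57706128841/71429817900 in ≈ 0.808 in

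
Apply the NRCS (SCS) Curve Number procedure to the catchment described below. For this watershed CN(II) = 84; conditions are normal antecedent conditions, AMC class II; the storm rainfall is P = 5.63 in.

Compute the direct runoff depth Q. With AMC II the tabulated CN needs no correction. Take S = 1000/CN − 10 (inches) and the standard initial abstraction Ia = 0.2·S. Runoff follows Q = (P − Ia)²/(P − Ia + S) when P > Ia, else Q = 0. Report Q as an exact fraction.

Average conditions: CN = 84 (no AMC adjustment).
Max retention: S = 1000/84 − 10 = 40/21 in (≈ 1.905 in)
Ia = 0.2·(40/21) = 8/21 in ≈ 0.381 in
P − Ia = 5.630 − 0.381 = 11023/2100 ≈ 5.249 in (> 0, runoff occurs)
Runoff Q = (P−Ia)²/(P−Ia+S) = (5.249)²/(5.249+1.905) = 121506529/31548300 ≈ 3.851 in

Q = 121506529/31548300 in ≈ 3.851 in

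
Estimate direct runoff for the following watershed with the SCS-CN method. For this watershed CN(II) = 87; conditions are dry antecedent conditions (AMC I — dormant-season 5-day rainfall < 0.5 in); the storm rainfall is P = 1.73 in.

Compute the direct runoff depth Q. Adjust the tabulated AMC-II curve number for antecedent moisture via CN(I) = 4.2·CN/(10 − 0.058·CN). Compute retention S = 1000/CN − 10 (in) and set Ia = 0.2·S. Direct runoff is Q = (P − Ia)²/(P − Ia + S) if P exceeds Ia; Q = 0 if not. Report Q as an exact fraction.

Dry (AMC I): CN(I) = 4.2·87/(10 − 0.058·87) = (1827/5)/(2477/500) = 182700/2477 ≈ 73.759
Retention S: 1000/CN − 10 with CN=73.759 → S = 6500/1827 ≈ 3.558 in
Ia = 0.2·(6500/1827) = 1300/1827 in ≈ 0.712 in
P − Ia = 1.730 − 0.712 = 186071/182700 ≈ 1.018 in (> 0, runoff occurs)
Q: (186071/182700)² ÷ (836071/182700) = 34622417041/152750171700 in (≈ 0.227 in)

Q = 34622417041/152750171700 in ≈ 0.227 in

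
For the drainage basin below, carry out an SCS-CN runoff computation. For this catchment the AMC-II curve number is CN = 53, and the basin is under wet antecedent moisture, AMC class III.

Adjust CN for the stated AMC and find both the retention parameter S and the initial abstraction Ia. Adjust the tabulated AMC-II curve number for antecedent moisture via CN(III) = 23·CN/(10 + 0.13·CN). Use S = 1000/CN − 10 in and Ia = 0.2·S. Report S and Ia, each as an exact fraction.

S = 4700/1219 in ≈ 3.856 in; Ia = 940/1219 in ≈ 0.771 in

Adjust CN=53 to AMC III: 23·53/(10 + 0.13·53) → 1219 ÷ (1689/100) = 121900/1689 ≈ 72.173
Retention S: 1000/CN − 10 with CN=72.173 → S = 4700/1219 ≈ 3.856 in
Initial abstraction Ia = S/5 = (4700/1219)/5 = 940/1219 ≈ 0.771 in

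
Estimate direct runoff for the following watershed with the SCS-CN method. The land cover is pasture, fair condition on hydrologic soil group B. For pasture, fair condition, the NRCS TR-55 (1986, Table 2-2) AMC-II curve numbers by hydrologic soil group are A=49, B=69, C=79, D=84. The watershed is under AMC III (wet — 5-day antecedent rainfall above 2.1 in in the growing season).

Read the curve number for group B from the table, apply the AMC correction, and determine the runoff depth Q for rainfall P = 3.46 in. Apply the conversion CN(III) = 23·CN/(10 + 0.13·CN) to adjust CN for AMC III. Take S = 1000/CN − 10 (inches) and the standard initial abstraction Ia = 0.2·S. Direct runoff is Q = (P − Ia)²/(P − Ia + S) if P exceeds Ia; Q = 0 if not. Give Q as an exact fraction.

NRCS table: pasture, fair condition, soil group B → CN(II) = 69
CN(III) from CN(II)=69: (23·69)/(10 + 0.13·69) = 158700/1897 ≈ 83.658
Retention S: 1000/CN − 10 with CN=83.658 → S = 3100/1587 ≈ 1.953 in
Initial abstraction Ia = S/5 = (3100/1587)/5 = 620/1587 ≈ 0.391 in
Excess rainfall: 3.460 − 0.391 = 3.069 in; P > Ia so Q > 0
Runoff Q = (P−Ia)²/(P−Ia+S) = (3.069)²/(3.069+1.953) = 59317089601/31625021850 ≈ 1.876 in

Q = 59317089601/31625021850 in ≈ 1.876 in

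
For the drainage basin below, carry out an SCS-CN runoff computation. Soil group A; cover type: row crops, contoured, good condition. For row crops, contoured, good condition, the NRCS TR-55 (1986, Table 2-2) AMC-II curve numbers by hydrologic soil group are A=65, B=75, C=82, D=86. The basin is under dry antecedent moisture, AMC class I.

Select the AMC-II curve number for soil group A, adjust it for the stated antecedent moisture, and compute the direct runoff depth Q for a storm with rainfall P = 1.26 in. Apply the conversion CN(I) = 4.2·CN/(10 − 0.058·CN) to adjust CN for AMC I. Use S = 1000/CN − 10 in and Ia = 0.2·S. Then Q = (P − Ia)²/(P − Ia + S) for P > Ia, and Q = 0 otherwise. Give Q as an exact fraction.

NRCS table: row crops, contoured, good condition, soil group A → CN(II) = 65
Adjust CN=65 to AMC I: 4.2·65/(10 − 0.058·65) → 273 ÷ (623/100) = 3900/89 ≈ 43.820
Max retention: S = 1000/(3900/89) − 10 = 500/39 in (≈ 12.821 in)
Ia = 0.2·(500/39) = 100/39 in ≈ 2.564 in
P = 1.260 ≤ Ia = 2.564 in: entire storm abstracted, Q = 0.

Q = 0 in ≈ 0.000 in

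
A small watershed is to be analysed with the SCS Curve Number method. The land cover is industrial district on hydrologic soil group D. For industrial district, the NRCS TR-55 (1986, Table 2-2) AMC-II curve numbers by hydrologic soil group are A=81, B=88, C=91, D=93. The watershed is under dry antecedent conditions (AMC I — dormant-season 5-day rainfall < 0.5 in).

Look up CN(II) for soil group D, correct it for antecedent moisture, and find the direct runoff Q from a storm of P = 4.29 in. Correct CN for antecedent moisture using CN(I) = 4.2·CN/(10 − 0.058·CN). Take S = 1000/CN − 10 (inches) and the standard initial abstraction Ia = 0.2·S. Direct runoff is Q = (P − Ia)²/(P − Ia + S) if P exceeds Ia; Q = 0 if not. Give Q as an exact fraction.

Q = 12032115481/4455378900 in ≈ 2.701 in

NRCS table: industrial district, soil group D → CN(II) = 93
Adjust CN=93 to AMC I: 4.2·93/(10 − 0.058·93) → (1953/5) ÷ (2303/500) = 27900/329 ≈ 84.802
Max retention: S = 1000/(27900/329) − 10 = 500/279 in (≈ 1.792 in)
Initial abstraction Ia = S/5 = (500/279)/5 = 100/279 ≈ 0.358 in
Excess rainfall: 4.290 − 0.358 = 3.932 in; P > Ia so Q > 0
Q = (109691/27900)²/((109691/27900) + 500/279) = (12032115481/778410000)/(159691/27900) = 12032115481/4455378900 in ≈ 2.701 in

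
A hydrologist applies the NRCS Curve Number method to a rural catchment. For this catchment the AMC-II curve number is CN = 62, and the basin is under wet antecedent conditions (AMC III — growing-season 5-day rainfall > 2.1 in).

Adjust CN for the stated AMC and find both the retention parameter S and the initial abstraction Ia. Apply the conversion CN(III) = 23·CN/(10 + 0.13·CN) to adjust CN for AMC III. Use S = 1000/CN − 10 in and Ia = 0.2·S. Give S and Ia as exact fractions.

S = 1900/713 in ≈ 2.665 in; Ia = 380/713 in ≈ 0.533 in

CN(III) from CN(II)=62: (23·62)/(10 + 0.13·62) = 71300/903 ≈ 78.959
S = 1000/(71300/903) − 10 = 1900/713 in ≈ 2.665 in
Ia = 0.2·(1900/713) = 380/713 in ≈ 0.533 in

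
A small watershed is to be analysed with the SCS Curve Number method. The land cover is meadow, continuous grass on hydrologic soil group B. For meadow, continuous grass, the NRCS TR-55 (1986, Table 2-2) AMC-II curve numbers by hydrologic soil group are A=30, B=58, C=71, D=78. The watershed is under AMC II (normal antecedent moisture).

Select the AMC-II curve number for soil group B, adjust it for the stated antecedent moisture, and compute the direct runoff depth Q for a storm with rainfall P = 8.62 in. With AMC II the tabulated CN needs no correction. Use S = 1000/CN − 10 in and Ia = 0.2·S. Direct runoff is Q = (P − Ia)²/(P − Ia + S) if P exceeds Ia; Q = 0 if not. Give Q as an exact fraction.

NRCS table: meadow, continuous grass, soil group B → CN(II) = 58
AMC II — tabulated CN = 58 applies directly.
S = 1000/58 − 10 = 210/29 in ≈ 7.241 in
Initial abstraction Ia = S/5 = (210/29)/5 = 42/29 ≈ 1.448 in
Since P=8.620 > Ia=1.448: effective rainfall P−Ia = 10399/1450 in
Q: (10399/1450)² ÷ (20899/1450) = 108139201/30303550 in (≈ 3.569 in)

Q = 108139201/30303550 in ≈ 3.569 in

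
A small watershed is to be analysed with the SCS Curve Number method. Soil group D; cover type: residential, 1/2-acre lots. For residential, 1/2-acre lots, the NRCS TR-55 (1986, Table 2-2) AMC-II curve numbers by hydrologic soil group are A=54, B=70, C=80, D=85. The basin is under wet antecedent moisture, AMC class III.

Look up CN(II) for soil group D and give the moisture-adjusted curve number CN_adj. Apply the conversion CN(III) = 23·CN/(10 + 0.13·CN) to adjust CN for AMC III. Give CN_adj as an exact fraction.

CN_adj = 39100/421 ≈ 92.874

NRCS table: residential, 1/2-acre lots, soil group D → CN(II) = 85
CN(III) from CN(II)=85: (23·85)/(10 + 0.13·85) = 39100/421 ≈ 92.874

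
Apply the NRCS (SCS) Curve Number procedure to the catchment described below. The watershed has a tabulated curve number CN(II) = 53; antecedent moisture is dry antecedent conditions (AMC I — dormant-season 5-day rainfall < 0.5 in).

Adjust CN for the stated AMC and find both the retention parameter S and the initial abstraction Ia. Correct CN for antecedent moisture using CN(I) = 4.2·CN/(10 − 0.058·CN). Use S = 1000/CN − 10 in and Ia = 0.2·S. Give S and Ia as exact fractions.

Adjust CN=53 to AMC I: 4.2·53/(10 − 0.058·53) → (1113/5) ÷ (3463/500) = 111300/3463 ≈ 32.140
S = 1000/(111300/3463) − 10 = 23500/1113 in ≈ 21.114 in
Ia = 0.2S: 0.2·21.114 = 4.223 in (exactly 4700/1113)

S = 23500/1113 in ≈ 21.114 in; Ia = 4700/1113 in ≈ 4.223 in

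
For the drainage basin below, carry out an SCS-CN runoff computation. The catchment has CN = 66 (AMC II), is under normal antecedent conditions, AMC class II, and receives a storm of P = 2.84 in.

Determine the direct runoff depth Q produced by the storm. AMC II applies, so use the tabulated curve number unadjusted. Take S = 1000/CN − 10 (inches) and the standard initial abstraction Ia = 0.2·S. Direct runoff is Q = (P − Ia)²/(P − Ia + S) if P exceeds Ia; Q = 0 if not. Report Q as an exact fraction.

Q = 2229049/4737975 in ≈ 0.470 in

Average conditions: CN = 66 (no AMC adjustment).
Retention S: 1000/CN − 10 with CN=66.000 → S = 170/33 ≈ 5.152 in
Ia = 0.2·(170/33) = 34/33 in ≈ 1.030 in
P − Ia = 2.840 − 1.030 = 1493/825 ≈ 1.810 in (> 0, runoff occurs)
Q = (1493/825)²/((1493/825) + 170/33) = (2229049/680625)/(5743/825) = 2229049/4737975 in ≈ 0.470 in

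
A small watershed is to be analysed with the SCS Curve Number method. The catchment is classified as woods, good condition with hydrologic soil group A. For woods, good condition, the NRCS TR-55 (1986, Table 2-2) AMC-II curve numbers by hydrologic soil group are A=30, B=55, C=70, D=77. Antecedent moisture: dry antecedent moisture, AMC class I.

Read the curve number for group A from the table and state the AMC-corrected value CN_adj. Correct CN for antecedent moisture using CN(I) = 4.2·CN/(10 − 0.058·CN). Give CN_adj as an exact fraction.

NRCS table: woods, good condition, soil group A → CN(II) = 30
Adjust CN=30 to AMC I: 4.2·30/(10 − 0.058·30) → 126 ÷ (413/50) = 900/59 ≈ 15.254

CN_adj = 900/59 ≈ 15.254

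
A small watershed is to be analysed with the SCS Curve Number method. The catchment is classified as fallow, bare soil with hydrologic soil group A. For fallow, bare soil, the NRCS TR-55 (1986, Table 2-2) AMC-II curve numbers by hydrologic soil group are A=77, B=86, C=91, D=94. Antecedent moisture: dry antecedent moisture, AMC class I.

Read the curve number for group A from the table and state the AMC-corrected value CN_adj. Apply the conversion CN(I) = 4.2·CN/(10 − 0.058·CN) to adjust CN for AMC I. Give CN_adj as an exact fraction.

NRCS table: fallow, bare soil, soil group A → CN(II) = 77
Dry (AMC I): CN(I) = 4.2·77/(10 − 0.058·77) = (1617/5)/(2767/500) = 161700/2767 ≈ 58.439

CN_adj = 161700/2767 ≈ 58.439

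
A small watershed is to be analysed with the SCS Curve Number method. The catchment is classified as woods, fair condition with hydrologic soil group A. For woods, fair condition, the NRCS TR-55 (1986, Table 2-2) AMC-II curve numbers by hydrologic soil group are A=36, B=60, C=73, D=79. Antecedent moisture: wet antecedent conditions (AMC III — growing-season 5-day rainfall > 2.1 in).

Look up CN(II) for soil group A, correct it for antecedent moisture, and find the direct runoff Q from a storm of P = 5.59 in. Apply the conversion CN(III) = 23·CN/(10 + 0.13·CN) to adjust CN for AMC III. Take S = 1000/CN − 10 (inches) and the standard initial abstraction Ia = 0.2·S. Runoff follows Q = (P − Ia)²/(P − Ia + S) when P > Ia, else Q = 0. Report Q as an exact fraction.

Q = 7007866369/5044859100 in ≈ 1.389 in

NRCS table: woods, fair condition, soil group A → CN(II) = 36
CN(III) from CN(II)=36: (23·36)/(10 + 0.13·36) = 20700/367 ≈ 56.403
Max retention: S = 1000/(20700/367) − 10 = 1600/207 in (≈ 7.729 in)
Ia = 0.2S: 0.2·7.729 = 1.546 in (exactly 320/207)
Since P=5.590 > Ia=1.546: effective rainfall P−Ia = 83713/20700 in
Q = (83713/20700)²/((83713/20700) + 1600/207) = (7007866369/428490000)/(243713/20700) = 7007866369/5044859100 in ≈ 1.389 in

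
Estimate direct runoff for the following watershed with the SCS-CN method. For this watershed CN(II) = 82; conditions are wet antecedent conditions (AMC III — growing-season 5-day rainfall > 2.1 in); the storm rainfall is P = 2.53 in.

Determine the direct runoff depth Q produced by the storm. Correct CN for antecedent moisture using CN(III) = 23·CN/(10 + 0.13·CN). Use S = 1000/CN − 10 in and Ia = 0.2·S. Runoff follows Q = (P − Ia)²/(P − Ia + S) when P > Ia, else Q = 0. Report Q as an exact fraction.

Q = 48655095241/29287599700 in ≈ 1.661 in

Wet (AMC III): CN(III) = 23·82/(10 + 0.13·82) = 1886/(1033/50) = 94300/1033 ≈ 91.288
Max retention: S = 1000/(94300/1033) − 10 = 900/943 in (≈ 0.954 in)
Ia = 0.2·(900/943) = 180/943 in ≈ 0.191 in
Excess rainfall: 2.530 − 0.191 = 2.339 in; P > Ia so Q > 0
Q = (220579/94300)²/((220579/94300) + 900/943) = (48655095241/8892490000)/(310579/94300) = 48655095241/29287599700 in ≈ 1.661 in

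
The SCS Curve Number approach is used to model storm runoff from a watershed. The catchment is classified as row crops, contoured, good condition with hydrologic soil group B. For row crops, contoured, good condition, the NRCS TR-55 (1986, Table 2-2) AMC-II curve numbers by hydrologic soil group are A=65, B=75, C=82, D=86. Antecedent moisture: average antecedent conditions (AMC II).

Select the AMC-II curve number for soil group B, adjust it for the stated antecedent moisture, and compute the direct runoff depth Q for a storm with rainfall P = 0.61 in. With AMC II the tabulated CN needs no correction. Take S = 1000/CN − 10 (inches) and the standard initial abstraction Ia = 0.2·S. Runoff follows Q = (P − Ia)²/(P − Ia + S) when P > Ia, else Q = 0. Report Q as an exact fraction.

Q = 0 in ≈ 0.000 in

NRCS table: row crops, contoured, good condition, soil group B → CN(II) = 75
AMC II — tabulated CN = 75 applies directly.
Max retention: S = 1000/75 − 10 = 10/3 in (≈ 3.333 in)
Ia = 0.2·(10/3) = 2/3 in ≈ 0.667 in
P = 0.610 ≤ Ia = 0.667 in: entire storm abstracted, Q = 0.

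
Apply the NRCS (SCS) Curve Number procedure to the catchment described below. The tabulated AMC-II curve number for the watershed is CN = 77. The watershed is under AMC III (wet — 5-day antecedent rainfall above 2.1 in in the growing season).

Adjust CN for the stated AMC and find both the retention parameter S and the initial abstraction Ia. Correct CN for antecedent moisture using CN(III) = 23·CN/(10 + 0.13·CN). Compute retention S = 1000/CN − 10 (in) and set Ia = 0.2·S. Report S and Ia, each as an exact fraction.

CN(III) from CN(II)=77: (23·77)/(10 + 0.13·77) = 7700/87 ≈ 88.506
Retention S: 1000/CN − 10 with CN=88.506 → S = 100/77 ≈ 1.299 in
Ia = 0.2·(100/77) = 20/77 in ≈ 0.260 in

S = 100/77 in ≈ 1.299 in; Ia = 20/77 in ≈ 0.260 in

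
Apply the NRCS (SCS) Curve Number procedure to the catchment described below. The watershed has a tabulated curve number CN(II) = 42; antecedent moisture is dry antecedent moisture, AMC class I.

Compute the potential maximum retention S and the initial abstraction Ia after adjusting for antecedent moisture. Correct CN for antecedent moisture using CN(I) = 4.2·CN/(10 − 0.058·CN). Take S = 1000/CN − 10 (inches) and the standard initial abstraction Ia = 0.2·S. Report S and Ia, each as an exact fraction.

S = 14500/441 in ≈ 32.880 in; Ia = 2900/441 in ≈ 6.576 in

Adjust CN=42 to AMC I: 4.2·42/(10 − 0.058·42) → (882/5) ÷ (1891/250) = 44100/1891 ≈ 23.321
Retention S: 1000/CN − 10 with CN=23.321 → S = 14500/441 ≈ 32.880 in
Ia = 0.2·(14500/441) = 2900/441 in ≈ 6.576 in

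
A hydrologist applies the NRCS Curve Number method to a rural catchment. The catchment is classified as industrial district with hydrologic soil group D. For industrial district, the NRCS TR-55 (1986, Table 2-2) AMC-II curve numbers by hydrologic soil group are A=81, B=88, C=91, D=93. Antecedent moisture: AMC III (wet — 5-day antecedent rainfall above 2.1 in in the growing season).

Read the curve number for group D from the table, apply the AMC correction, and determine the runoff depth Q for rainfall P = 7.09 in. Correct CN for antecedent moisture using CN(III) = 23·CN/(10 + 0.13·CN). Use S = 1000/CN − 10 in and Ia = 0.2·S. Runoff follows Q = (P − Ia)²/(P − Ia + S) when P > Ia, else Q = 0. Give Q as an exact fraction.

Q = 2257659507601/336368658900 in ≈ 6.712 in

NRCS table: industrial district, soil group D → CN(II) = 93
Wet (AMC III): CN(III) = 23·93/(10 + 0.13·93) = 2139/(2209/100) = 213900/2209 ≈ 96.831
S = 1000/(213900/2209) − 10 = 700/2139 in ≈ 0.327 in
Ia = 0.2S: 0.2·0.327 = 0.065 in (exactly 140/2139)
Since P=7.090 > Ia=0.065: effective rainfall P−Ia = 1502551/213900 in
Q = (1502551/213900)²/((1502551/213900) + 700/2139) = (2257659507601/45753210000)/(1572551/213900) = 2257659507601/336368658900 in ≈ 6.712 in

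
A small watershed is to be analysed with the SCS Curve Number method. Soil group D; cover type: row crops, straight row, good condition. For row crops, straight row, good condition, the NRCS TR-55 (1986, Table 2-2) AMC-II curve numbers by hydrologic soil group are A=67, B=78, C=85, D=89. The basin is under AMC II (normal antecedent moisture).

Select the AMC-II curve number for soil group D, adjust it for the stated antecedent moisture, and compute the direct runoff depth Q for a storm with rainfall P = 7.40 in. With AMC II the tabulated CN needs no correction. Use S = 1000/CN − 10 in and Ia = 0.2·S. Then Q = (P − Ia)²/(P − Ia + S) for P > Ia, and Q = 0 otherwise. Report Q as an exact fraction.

Q = 10131489/1661185 in ≈ 6.099 in

NRCS table: row crops, straight row, good condition, soil group D → CN(II) = 89
AMC II — tabulated CN = 89 applies directly.
Max retention: S = 1000/89 − 10 = 110/89 in (≈ 1.236 in)
Ia = 0.2S: 0.2·1.236 = 0.247 in (exactly 22/89)
Excess rainfall: 7.400 − 0.247 = 7.153 in; P > Ia so Q > 0
Q: (3183/445)² ÷ (3733/445) = 10131489/1661185 in (≈ 6.099 in)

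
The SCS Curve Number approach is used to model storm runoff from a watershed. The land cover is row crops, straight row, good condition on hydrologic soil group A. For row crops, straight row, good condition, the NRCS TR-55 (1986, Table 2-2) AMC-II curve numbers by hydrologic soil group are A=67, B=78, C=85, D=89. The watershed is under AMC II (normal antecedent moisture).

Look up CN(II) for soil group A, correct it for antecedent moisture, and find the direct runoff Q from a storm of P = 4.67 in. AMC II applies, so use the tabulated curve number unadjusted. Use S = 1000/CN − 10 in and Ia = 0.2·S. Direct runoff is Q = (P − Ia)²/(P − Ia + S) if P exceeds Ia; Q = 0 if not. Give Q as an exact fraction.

Q = 609546721/386516300 in ≈ 1.577 in

NRCS table: row crops, straight row, good condition, soil group A → CN(II) = 67
Average conditions: CN = 67 (no AMC adjustment).
Max retention: S = 1000/67 − 10 = 330/67 in (≈ 4.925 in)
Initial abstraction Ia = S/5 = (330/67)/5 = 66/67 ≈ 0.985 in
Since P=4.670 > Ia=0.985: effective rainfall P−Ia = 24689/6700 in
Runoff Q = (P−Ia)²/(P−Ia+S) = (3.685)²/(3.685+4.925) = 609546721/386516300 ≈ 1.577 in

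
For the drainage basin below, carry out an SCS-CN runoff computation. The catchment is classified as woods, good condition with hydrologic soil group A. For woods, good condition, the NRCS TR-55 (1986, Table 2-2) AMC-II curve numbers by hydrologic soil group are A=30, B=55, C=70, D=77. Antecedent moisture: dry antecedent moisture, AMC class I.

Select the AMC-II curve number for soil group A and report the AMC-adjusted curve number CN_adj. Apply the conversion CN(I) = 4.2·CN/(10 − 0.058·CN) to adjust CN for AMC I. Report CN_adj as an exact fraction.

CN_adj = 900/59 ≈ 15.254

NRCS table: woods, good condition, soil group A → CN(II) = 30
Dry (AMC I): CN(I) = 4.2·30/(10 − 0.058·30) = 126/(413/50) = 900/59 ≈ 15.254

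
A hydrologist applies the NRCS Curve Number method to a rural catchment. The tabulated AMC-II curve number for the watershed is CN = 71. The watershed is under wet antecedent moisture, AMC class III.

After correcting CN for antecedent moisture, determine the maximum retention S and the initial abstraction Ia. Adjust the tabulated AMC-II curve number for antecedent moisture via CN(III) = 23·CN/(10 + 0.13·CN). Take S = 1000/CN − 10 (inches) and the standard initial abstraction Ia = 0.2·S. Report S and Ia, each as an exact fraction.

S = 2900/1633 in ≈ 1.776 in; Ia = 580/1633 in ≈ 0.355 in

Wet (AMC III): CN(III) = 23·71/(10 + 0.13·71) = 1633/(1923/100) = 163300/1923 ≈ 84.919
Max retention: S = 1000/(163300/1923) − 10 = 2900/1633 in (≈ 1.776 in)
Initial abstraction Ia = S/5 = (2900/1633)/5 = 580/1633 ≈ 0.355 in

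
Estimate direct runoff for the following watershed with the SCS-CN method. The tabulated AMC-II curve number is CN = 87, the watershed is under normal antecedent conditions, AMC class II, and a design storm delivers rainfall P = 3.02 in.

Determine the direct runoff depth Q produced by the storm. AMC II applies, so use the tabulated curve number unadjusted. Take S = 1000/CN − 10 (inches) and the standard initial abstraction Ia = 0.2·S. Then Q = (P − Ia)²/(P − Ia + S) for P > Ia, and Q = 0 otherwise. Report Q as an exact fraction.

Q = 140114569/79765950 in ≈ 1.757 in

Average conditions: CN = 87 (no AMC adjustment).
Retention S: 1000/CN − 10 with CN=87.000 → S = 130/87 ≈ 1.494 in
Initial abstraction Ia = S/5 = (130/87)/5 = 26/87 ≈ 0.299 in
Excess rainfall: 3.020 − 0.299 = 2.721 in; P > Ia so Q > 0
Q = (11837/4350)²/((11837/4350) + 130/87) = (140114569/18922500)/(18337/4350) = 140114569/79765950 in ≈ 1.757 in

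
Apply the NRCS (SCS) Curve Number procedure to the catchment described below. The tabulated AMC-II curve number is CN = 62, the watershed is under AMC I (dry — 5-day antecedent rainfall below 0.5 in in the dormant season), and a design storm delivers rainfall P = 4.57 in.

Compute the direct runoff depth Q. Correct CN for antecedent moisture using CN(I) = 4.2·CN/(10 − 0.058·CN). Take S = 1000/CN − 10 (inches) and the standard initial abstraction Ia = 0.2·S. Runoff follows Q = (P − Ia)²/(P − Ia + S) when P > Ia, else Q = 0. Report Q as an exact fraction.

CN(I) from CN(II)=62: (4.2·62)/(10 − 0.058·62) = 65100/1601 ≈ 40.662
Retention S: 1000/CN − 10 with CN=40.662 → S = 9500/651 ≈ 14.593 in
Ia = 0.2·(9500/651) = 1900/651 in ≈ 2.919 in
P − Ia = 4.570 − 2.919 = 107507/65100 ≈ 1.651 in (> 0, runoff occurs)
Q = (107507/65100)²/((107507/65100) + 9500/651) = (11557755049/4238010000)/(1057507/65100) = 11557755049/68843705700 in ≈ 0.168 in

Q = 11557755049/68843705700 in ≈ 0.168 in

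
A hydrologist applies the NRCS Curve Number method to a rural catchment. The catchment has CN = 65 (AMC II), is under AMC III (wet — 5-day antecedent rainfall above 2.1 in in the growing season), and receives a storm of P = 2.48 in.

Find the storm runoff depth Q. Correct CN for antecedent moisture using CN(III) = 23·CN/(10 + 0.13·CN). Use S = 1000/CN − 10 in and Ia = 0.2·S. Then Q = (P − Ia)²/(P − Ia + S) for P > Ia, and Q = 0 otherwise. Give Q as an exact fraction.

Q = 113070722/121610775 in ≈ 0.930 in

CN(III) from CN(II)=65: (23·65)/(10 + 0.13·65) = 29900/369 ≈ 81.030
Retention S: 1000/CN − 10 with CN=81.030 → S = 700/299 ≈ 2.341 in
Initial abstraction Ia = S/5 = (700/299)/5 = 140/299 ≈ 0.468 in
P − Ia = 2.480 − 0.468 = 15038/7475 ≈ 2.012 in (> 0, runoff occurs)
Q: (15038/7475)² ÷ (32538/7475) = 113070722/121610775 in (≈ 0.930 in)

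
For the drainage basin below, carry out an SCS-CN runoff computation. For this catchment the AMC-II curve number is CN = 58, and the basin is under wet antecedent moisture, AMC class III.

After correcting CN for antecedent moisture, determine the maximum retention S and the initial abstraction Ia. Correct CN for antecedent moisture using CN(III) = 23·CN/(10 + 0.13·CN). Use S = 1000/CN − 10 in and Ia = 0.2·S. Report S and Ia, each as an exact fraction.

S = 2100/667 in ≈ 3.148 in; Ia = 420/667 in ≈ 0.630 in

CN(III) from CN(II)=58: (23·58)/(10 + 0.13·58) = 66700/877 ≈ 76.055
Retention S: 1000/CN − 10 with CN=76.055 → S = 2100/667 ≈ 3.148 in
Ia = 0.2S: 0.2·3.148 = 0.630 in (exactly 420/667)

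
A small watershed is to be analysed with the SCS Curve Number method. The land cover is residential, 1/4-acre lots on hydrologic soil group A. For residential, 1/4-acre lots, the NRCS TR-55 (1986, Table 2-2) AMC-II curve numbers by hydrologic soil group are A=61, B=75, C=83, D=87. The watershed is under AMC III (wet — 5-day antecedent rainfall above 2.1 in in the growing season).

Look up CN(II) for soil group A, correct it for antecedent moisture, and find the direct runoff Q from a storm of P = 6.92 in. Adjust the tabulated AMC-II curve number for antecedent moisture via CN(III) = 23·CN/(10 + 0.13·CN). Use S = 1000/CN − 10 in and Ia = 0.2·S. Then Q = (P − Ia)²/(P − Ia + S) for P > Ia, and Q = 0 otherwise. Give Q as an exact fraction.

NRCS table: residential, 1/4-acre lots, soil group A → CN(II) = 61
Adjust CN=61 to AMC III: 23·61/(10 + 0.13·61) → 1403 ÷ (1793/100) = 140300/1793 ≈ 78.249
Max retention: S = 1000/(140300/1793) − 10 = 3900/1403 in (≈ 2.780 in)
Initial abstraction Ia = S/5 = (3900/1403)/5 = 780/1403 ≈ 0.556 in
P − Ia = 6.920 − 0.556 = 223219/35075 ≈ 6.364 in (> 0, runoff occurs)
Runoff Q = (P−Ia)²/(P−Ia+S) = (6.364)²/(6.364+2.780) = 49826721961/11249218925 ≈ 4.429 in

Q = 49826721961/11249218925 in ≈ 4.429 in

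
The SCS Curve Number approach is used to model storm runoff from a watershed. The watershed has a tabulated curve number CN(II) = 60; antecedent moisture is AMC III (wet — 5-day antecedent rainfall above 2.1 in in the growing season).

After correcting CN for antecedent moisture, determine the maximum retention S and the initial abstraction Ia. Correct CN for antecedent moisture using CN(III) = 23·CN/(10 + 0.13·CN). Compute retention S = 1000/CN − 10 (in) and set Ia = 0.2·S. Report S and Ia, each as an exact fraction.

S = 200/69 in ≈ 2.899 in; Ia = 40/69 in ≈ 0.580 in

Adjust CN=60 to AMC III: 23·60/(10 + 0.13·60) → 1380 ÷ (89/5) = 6900/89 ≈ 77.528
Retention S: 1000/CN − 10 with CN=77.528 → S = 200/69 ≈ 2.899 in
Ia = 0.2·(200/69) = 40/69 in ≈ 0.580 in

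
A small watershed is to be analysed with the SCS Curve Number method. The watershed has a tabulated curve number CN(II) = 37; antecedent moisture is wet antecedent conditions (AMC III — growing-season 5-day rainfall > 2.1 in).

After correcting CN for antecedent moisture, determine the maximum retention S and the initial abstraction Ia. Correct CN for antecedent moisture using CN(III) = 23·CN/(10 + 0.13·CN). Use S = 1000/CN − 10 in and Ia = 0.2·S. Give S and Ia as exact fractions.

S = 6300/851 in ≈ 7.403 in; Ia = 1260/851 in ≈ 1.481 in

CN(III) from CN(II)=37: (23·37)/(10 + 0.13·37) = 85100/1481 ≈ 57.461
Max retention: S = 1000/(85100/1481) − 10 = 6300/851 in (≈ 7.403 in)
Initial abstraction Ia = S/5 = (6300/851)/5 = 1260/851 ≈ 1.481 in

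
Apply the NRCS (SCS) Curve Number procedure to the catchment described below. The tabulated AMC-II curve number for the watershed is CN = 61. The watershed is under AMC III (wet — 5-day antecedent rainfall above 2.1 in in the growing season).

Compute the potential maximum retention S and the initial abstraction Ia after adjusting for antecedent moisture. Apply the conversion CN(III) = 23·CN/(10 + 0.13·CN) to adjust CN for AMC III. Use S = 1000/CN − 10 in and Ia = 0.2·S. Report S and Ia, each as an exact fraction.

S = 3900/1403 in ≈ 2.780 in; Ia = 780/1403 in ≈ 0.556 in

CN(III) from CN(II)=61: (23·61)/(10 + 0.13·61) = 140300/1793 ≈ 78.249
Max retention: S = 1000/(140300/1793) − 10 = 3900/1403 in (≈ 2.780 in)
Ia = 0.2S: 0.2·2.780 = 0.556 in (exactly 780/1403)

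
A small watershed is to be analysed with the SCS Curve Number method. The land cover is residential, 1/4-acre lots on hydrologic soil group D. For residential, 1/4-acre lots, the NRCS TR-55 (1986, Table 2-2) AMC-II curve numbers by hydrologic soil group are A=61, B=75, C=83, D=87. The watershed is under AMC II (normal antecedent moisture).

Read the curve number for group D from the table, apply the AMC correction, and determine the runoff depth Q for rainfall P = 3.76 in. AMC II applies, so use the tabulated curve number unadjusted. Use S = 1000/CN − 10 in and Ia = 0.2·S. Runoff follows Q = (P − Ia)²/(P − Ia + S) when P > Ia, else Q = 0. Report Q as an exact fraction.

Q = 28335392/11721075 in ≈ 2.417 in

NRCS table: residential, 1/4-acre lots, soil group D → CN(II) = 87
AMC II — tabulated CN = 87 applies directly.
Retention S: 1000/CN − 10 with CN=87.000 → S = 130/87 ≈ 1.494 in
Ia = 0.2·(130/87) = 26/87 in ≈ 0.299 in
Excess rainfall: 3.760 − 0.299 = 3.461 in; P > Ia so Q > 0
Runoff Q = (P−Ia)²/(P−Ia+S) = (3.461)²/(3.461+1.494) = 28335392/11721075 ≈ 2.417 in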